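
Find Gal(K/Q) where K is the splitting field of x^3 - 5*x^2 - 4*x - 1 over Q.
Gal(K/Q) = S_3 (symmetric group of order 6)

Compute the discriminant of x^3 + (-5)*x^2 + (-4)*x + (-1): Δ = -231. Since Δ is not a rational square, the Galois group is not contained in A_3; it must be the full S_3 (irreducibility of the cubic rules out anything smaller).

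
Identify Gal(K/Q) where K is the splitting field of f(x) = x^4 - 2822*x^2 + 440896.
Gal(K/Q) = Z/2Z (cyclic of order 2)

f factors as (x^2 - 166)(x^2 - 2656), so the splitting field is K = Q(sqrt(166), sqrt(2656)). The squarefree part of 166 is 166 and the squarefree part of 2656 is also 166, so sqrt(166) and sqrt(2656) are both rational multiples of sqrt(166). Hence Q(sqrt(166)) = Q(sqrt(2656)) = Q(sqrt(166)), and the splitting field collapses to a single degree-2 extension with Galois group Z/2Z.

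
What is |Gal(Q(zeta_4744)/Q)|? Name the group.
|Gal(Q(zeta_4744)/Q)| = phi(4744) = 2368; group ≅ (Z/4744Z)^* ≅ Z/2Z × Z/2Z × Z/592Z

The n-th cyclotomic polynomial Φ_4744(x) is the minimal polynomial of zeta_4744 over Q and has degree phi(4744) = 2368. So Q(zeta_4744) is a degree-2368 Galois extension with Galois group (Z/4744Z)^*. By CRT, (Z/4744Z)^* ≅ (Z/8Z)^* × (Z/593Z)^*. Each prime-power unit group is (Z/8Z)^* ≅ Z/2Z × Z/2Z; (Z/593Z)^* ≅ Z/592Z. Hence Gal(Q(zeta_4744)/Q) ≅ Z/2Z × Z/2Z × Z/592Z.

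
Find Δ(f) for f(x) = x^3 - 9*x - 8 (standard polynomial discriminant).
Δ = 1188

For a depressed cubic x^3 + p x + q the discriminant is Δ = -4 p^3 - 27 q^2 = -4*(-9)^3 - 27*(-8)^2 = 2916 - 1728 = 1188.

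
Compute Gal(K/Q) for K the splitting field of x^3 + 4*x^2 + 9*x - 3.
Gal(K/Q) = S_3 (symmetric group of order 6)

Compute the discriminant of x^3 + (4)*x^2 + (9)*x + (-3): Δ = -3039. Since Δ is not a rational square, the Galois group is not contained in A_3; it must be the full S_3 (irreducibility of the cubic rules out anything smaller).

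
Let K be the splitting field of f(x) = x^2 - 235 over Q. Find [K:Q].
[K:Q] = 2

The polynomial x^2 - 235 is irreducible over Q since 235 is not a perfect square. Its splitting field is Q(sqrt(235)), which has degree 2 over Q.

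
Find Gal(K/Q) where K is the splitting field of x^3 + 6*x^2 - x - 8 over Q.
Gal(K/Q) = S_3 (symmetric group of order 6)

Compute the discriminant of x^3 + (6)*x^2 + (-1)*x + (-8): Δ = 6088. Since Δ is not a rational square, the Galois group is not contained in A_3; it must be the full S_3 (irreducibility of the cubic rules out anything smaller).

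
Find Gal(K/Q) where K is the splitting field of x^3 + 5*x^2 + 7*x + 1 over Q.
Gal(K/Q) = S_3 (symmetric group of order 6)

Compute the discriminant of x^3 + (5)*x^2 + (7)*x + (1): Δ = -44. Since Δ is not a rational square, the Galois group is not contained in A_3; it must be the full S_3 (irreducibility of the cubic rules out anything smaller).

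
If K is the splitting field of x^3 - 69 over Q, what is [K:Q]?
[K:Q] = 6

x^3 - 69 has one real root r = 69^(1/3) and two complex roots r*zeta_3, r*zeta_3^2 where zeta_3 = e^(2*pi*i/3). The splitting field is Q(r, zeta_3). [Q(r):Q] = 3 and [Q(zeta_3):Q] = 2 with gcd = 1, so [Q(r, zeta_3):Q] = 3 * 2 = 6.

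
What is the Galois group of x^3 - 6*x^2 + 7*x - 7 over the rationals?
Gal(K/Q) = S_3 (symmetric group of order 6)

Compute the discriminant of x^3 + (-6)*x^2 + (7)*x + (-7): Δ = -1687. Since Δ is not a rational square, the Galois group is not contained in A_3; it must be the full S_3 (irreducibility of the cubic rules out anything smaller).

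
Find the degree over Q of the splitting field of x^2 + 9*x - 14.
[K:Q] = 2

The discriminant of x^2 + (9)*x + (-14) is b^2 - 4c = 81 - (-56) = 137. Since 137 is not a perfect square in Q, the polynomial is irreducible over Q. Its two roots generate a degree-2 extension, so [K:Q] = 2.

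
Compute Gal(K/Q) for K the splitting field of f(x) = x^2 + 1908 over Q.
Gal(K/Q) = Z/2Z (cyclic of order 2)

x^2 + 1908 is irreducible over Q since -1908 is not a rational square. The splitting field Q(sqrt(-1908)) has degree 2 over Q, and its unique nontrivial automorphism is sqrt(-1908) ↦ -sqrt(-1908). Hence Gal(Q(sqrt(-1908))/Q) = Z/2Z.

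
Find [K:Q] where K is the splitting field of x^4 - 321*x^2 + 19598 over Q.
[K:Q] = 4

f factors as (x^2 - 239)(x^2 - 82); the splitting field is K = Q(sqrt(239), sqrt(82)). Since 239, 82, and 19598 are all non-squares in Q, the three subfields Q(sqrt(239)), Q(sqrt(82)), Q(sqrt(19598)) are distinct degree-2 extensions, so [K:Q] = 4 (Klein four Galois group).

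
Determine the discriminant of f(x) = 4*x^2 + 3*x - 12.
Δ = 201

For a quadratic a x^2 + b x + c the discriminant is Δ = b^2 - 4ac = (3)^2 - 4*(4)*(-12) = 9 - (-192) = 201.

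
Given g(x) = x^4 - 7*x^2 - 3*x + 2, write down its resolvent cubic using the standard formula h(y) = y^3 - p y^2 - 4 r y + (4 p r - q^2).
h(y) = y^3 + 7*y^2 - 8*y - 65

Identify coefficients: p = -7, q = -3, r = 2.
Plug into h(y) = y^3 - p y^2 - 4 r y + (4 p r - q^2):
  h(y) = y^3 - (-7) y^2 - 4*(2) y + (4*(-7)*(2) - (-3)^2)
       = y^3 + (7) y^2 + (-8) y + (-65).
Simplifying: h(y) = y^3 + 7*y^2 - 8*y - 65.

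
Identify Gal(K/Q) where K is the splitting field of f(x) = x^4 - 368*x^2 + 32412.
Gal(K/Q) = V_4 (Klein four-group, Z/2Z × Z/2Z)

f factors as (x^2 - 146)(x^2 - 222), so the splitting field is K = Q(sqrt(146), sqrt(222)). The elements 146, 222, 32412 are all non-squares in Q, so sqrt(146) and sqrt(222) generate independent quadratic extensions. Thus [K:Q] = 4 and Gal(K/Q) is generated by the two order-2 automorphisms sqrt(146) ↦ -sqrt(146) and sqrt(222) ↦ -sqrt(222), giving V_4.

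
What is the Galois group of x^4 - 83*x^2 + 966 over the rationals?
Gal(K/Q) = V_4 (Klein four-group, Z/2Z × Z/2Z)

f factors as (x^2 - 69)(x^2 - 14), so the splitting field is K = Q(sqrt(69), sqrt(14)). The elements 69, 14, 966 are all non-squares in Q, so sqrt(69) and sqrt(14) generate independent quadratic extensions. Thus [K:Q] = 4 and Gal(K/Q) is generated by the two order-2 automorphisms sqrt(69) ↦ -sqrt(69) and sqrt(14) ↦ -sqrt(14), giving V_4.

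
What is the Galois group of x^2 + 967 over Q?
Gal(K/Q) = Z/2Z (cyclic of order 2)

x^2 + 967 is irreducible over Q since -967 is not a rational square. The splitting field Q(sqrt(-967)) has degree 2 over Q, and its unique nontrivial automorphism is sqrt(-967) ↦ -sqrt(-967). Hence Gal(Q(sqrt(-967))/Q) = Z/2Z.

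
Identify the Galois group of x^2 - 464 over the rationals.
Gal(K/Q) = Z/2Z (cyclic of order 2)

x^2 - 464 is irreducible over Q since 464 is not a rational square. The splitting field Q(sqrt(464)) has degree 2 over Q, and its unique nontrivial automorphism is sqrt(464) ↦ -sqrt(464). Hence Gal(Q(sqrt(464))/Q) = Z/2Z.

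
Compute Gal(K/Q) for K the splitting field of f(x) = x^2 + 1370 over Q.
Gal(K/Q) = Z/2Z (cyclic of order 2)

x^2 + 1370 is irreducible over Q since -1370 is not a rational square. The splitting field Q(sqrt(-1370)) has degree 2 over Q, and its unique nontrivial automorphism is sqrt(-1370) ↦ -sqrt(-1370). Hence Gal(Q(sqrt(-1370))/Q) = Z/2Z.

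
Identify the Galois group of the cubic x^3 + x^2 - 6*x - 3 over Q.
Gal(K/Q) = S_3 (symmetric group of order 6)

Compute the discriminant of x^3 + (1)*x^2 + (-6)*x + (-3): Δ = 993. Since Δ is not a rational square, the Galois group is not contained in A_3; it must be the full S_3 (irreducibility of the cubic rules out anything smaller).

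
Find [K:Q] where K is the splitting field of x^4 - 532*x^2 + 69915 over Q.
[K:Q] = 4

f factors as (x^2 - 237)(x^2 - 295); the splitting field is K = Q(sqrt(237), sqrt(295)). Since 237, 295, and 69915 are all non-squares in Q, the three subfields Q(sqrt(237)), Q(sqrt(295)), Q(sqrt(69915)) are distinct degree-2 extensions, so [K:Q] = 4 (Klein four Galois group).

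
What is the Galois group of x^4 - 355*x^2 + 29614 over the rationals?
Gal(K/Q) = V_4 (Klein four-group, Z/2Z × Z/2Z)

f factors as (x^2 - 134)(x^2 - 221), so the splitting field is K = Q(sqrt(134), sqrt(221)). The elements 134, 221, 29614 are all non-squares in Q, so sqrt(134) and sqrt(221) generate independent quadratic extensions. Thus [K:Q] = 4 and Gal(K/Q) is generated by the two order-2 automorphisms sqrt(134) ↦ -sqrt(134) and sqrt(221) ↦ -sqrt(221), giving V_4.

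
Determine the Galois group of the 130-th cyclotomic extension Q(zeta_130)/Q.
|Gal(Q(zeta_130)/Q)| = phi(130) = 48; group ≅ (Z/130Z)^* ≅ Z/4Z × Z/12Z

The n-th cyclotomic polynomial Φ_130(x) is the minimal polynomial of zeta_130 over Q and has degree phi(130) = 48. So Q(zeta_130) is a degree-48 Galois extension with Galois group (Z/130Z)^*. By CRT, (Z/130Z)^* ≅ (Z/2Z)^* × (Z/5Z)^* × (Z/13Z)^*. Each prime-power unit group is (Z/2Z)^* ≅ trivial group (order 1); (Z/5Z)^* ≅ Z/4Z; (Z/13Z)^* ≅ Z/12Z. Hence Gal(Q(zeta_130)/Q) ≅ Z/4Z × Z/12Z.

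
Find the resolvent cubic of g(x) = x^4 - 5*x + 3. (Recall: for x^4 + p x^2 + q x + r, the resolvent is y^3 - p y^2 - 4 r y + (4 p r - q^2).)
h(y) = y^3 - 12*y - 25

Identify coefficients: p = 0, q = -5, r = 3.
Plug into h(y) = y^3 - p y^2 - 4 r y + (4 p r - q^2):
  h(y) = y^3 - (0) y^2 - 4*(3) y + (4*(0)*(3) - (-5)^2)
       = y^3 + (0) y^2 + (-12) y + (-25).
Simplifying: h(y) = y^3 - 12*y - 25.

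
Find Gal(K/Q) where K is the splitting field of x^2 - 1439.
Gal(K/Q) = Z/2Z (cyclic of order 2)

x^2 - 1439 is irreducible over Q since 1439 is not a rational square. The splitting field Q(sqrt(1439)) has degree 2 over Q, and its unique nontrivial automorphism is sqrt(1439) ↦ -sqrt(1439). Hence Gal(Q(sqrt(1439))/Q) = Z/2Z.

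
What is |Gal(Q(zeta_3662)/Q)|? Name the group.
|Gal(Q(zeta_3662)/Q)| = phi(3662) = 1830; group ≅ (Z/3662Z)^* ≅ Z/1830Z

The n-th cyclotomic polynomial Φ_3662(x) is the minimal polynomial of zeta_3662 over Q and has degree phi(3662) = 1830. So Q(zeta_3662) is a degree-1830 Galois extension with Galois group (Z/3662Z)^*. By CRT, (Z/3662Z)^* ≅ (Z/2Z)^* × (Z/1831Z)^*. Each prime-power unit group is (Z/2Z)^* ≅ trivial group (order 1); (Z/1831Z)^* ≅ Z/1830Z. Hence Gal(Q(zeta_3662)/Q) ≅ Z/1830Z.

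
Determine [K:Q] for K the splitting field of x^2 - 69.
[K:Q] = 2

The polynomial x^2 - 69 is irreducible over Q since 69 is not a perfect square. Its splitting field is Q(sqrt(69)), which has degree 2 over Q.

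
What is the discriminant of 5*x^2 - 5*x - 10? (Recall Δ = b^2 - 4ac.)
Δ = 225

For a quadratic a x^2 + b x + c the discriminant is Δ = b^2 - 4ac = (-5)^2 - 4*(5)*(-10) = 25 - (-200) = 225.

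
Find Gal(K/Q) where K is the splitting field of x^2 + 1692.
Gal(K/Q) = Z/2Z (cyclic of order 2)

x^2 + 1692 is irreducible over Q since -1692 is not a rational square. The splitting field Q(sqrt(-1692)) has degree 2 over Q, and its unique nontrivial automorphism is sqrt(-1692) ↦ -sqrt(-1692). Hence Gal(Q(sqrt(-1692))/Q) = Z/2Z.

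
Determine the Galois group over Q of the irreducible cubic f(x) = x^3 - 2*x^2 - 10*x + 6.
Gal(K/Q) = S_3 (symmetric group of order 6)

Compute the discriminant of x^3 + (-2)*x^2 + (-10)*x + (6): Δ = 5780. Since Δ is not a rational square, the Galois group is not contained in A_3; it must be the full S_3 (irreducibility of the cubic rules out anything smaller).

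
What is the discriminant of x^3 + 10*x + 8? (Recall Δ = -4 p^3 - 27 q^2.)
Δ = -5728

For a depressed cubic x^3 + p x + q the discriminant is Δ = -4 p^3 - 27 q^2 = -4*(10)^3 - 27*(8)^2 = -4000 - 1728 = -5728.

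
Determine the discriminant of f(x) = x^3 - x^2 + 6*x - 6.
Δ = -1176

For x^3 + a x^2 + b x + c the discriminant is Δ = 18 a b c - 4 a^3 c + a^2 b^2 - 4 b^3 - 27 c^2.
Plug a = -1, b = 6, c = -6:
  18*(-1)*(6)*(-6) - 4*(-1)^3*(-6) + (-1)^2*(6)^2 - 4*(6)^3 - 27*(-6)^2
  = 648 + (-24) + 36 + (-864) + (-972)
  = -1176.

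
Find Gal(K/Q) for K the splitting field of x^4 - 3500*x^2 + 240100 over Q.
Gal(K/Q) = Z/2Z (cyclic of order 2)

f factors as (x^2 - 70)(x^2 - 3430), so the splitting field is K = Q(sqrt(70), sqrt(3430)). The squarefree part of 70 is 70 and the squarefree part of 3430 is also 70, so sqrt(70) and sqrt(3430) are both rational multiples of sqrt(70). Hence Q(sqrt(70)) = Q(sqrt(3430)) = Q(sqrt(70)), and the splitting field collapses to a single degree-2 extension with Galois group Z/2Z.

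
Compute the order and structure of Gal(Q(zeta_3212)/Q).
|Gal(Q(zeta_3212)/Q)| = phi(3212) = 1440; group ≅ (Z/3212Z)^* ≅ Z/2Z × Z/10Z × Z/72Z

The n-th cyclotomic polynomial Φ_3212(x) is the minimal polynomial of zeta_3212 over Q and has degree phi(3212) = 1440. So Q(zeta_3212) is a degree-1440 Galois extension with Galois group (Z/3212Z)^*. By CRT, (Z/3212Z)^* ≅ (Z/4Z)^* × (Z/11Z)^* × (Z/73Z)^*. Each prime-power unit group is (Z/4Z)^* ≅ Z/2Z; (Z/11Z)^* ≅ Z/10Z; (Z/73Z)^* ≅ Z/72Z. Hence Gal(Q(zeta_3212)/Q) ≅ Z/2Z × Z/10Z × Z/72Z.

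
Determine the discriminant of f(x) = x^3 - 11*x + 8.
Δ = 3596

For a depressed cubic x^3 + p x + q the discriminant is Δ = -4 p^3 - 27 q^2 = -4*(-11)^3 - 27*(8)^2 = 5324 - 1728 = 3596.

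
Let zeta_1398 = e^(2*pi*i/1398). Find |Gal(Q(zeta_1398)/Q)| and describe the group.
|Gal(Q(zeta_1398)/Q)| = phi(1398) = 464; group ≅ (Z/1398Z)^* ≅ Z/2Z × Z/232Z

The n-th cyclotomic polynomial Φ_1398(x) is the minimal polynomial of zeta_1398 over Q and has degree phi(1398) = 464. So Q(zeta_1398) is a degree-464 Galois extension with Galois group (Z/1398Z)^*. By CRT, (Z/1398Z)^* ≅ (Z/2Z)^* × (Z/3Z)^* × (Z/233Z)^*. Each prime-power unit group is (Z/2Z)^* ≅ trivial group (order 1); (Z/3Z)^* ≅ Z/2Z; (Z/233Z)^* ≅ Z/232Z. Hence Gal(Q(zeta_1398)/Q) ≅ Z/2Z × Z/232Z.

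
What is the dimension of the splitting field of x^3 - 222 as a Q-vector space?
[K:Q] = 6

x^3 - 222 has one real root r = 222^(1/3) and two complex roots r*zeta_3, r*zeta_3^2 where zeta_3 = e^(2*pi*i/3). The splitting field is Q(r, zeta_3). [Q(r):Q] = 3 and [Q(zeta_3):Q] = 2 with gcd = 1, so [Q(r, zeta_3):Q] = 3 * 2 = 6.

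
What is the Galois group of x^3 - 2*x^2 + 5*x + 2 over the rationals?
Gal(K/Q) = S_3 (symmetric group of order 6)

Compute the discriminant of x^3 + (-2)*x^2 + (5)*x + (2): Δ = -804. Since Δ is not a rational square, the Galois group is not contained in A_3; it must be the full S_3 (irreducibility of the cubic rules out anything smaller).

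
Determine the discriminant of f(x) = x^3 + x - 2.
Δ = -112

For a depressed cubic x^3 + p x + q the discriminant is Δ = -4 p^3 - 27 q^2 = -4*(1)^3 - 27*(-2)^2 = -4 - 108 = -112.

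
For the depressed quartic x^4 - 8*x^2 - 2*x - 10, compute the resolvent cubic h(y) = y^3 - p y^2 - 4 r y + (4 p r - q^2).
h(y) = y^3 + 8*y^2 + 40*y + 316

Identify coefficients: p = -8, q = -2, r = -10.
Plug into h(y) = y^3 - p y^2 - 4 r y + (4 p r - q^2):
  h(y) = y^3 - (-8) y^2 - 4*(-10) y + (4*(-8)*(-10) - (-2)^2)
       = y^3 + (8) y^2 + (40) y + (316).
Simplifying: h(y) = y^3 + 8*y^2 + 40*y + 316.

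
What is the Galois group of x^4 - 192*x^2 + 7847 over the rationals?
Gal(K/Q) = V_4 (Klein four-group, Z/2Z × Z/2Z)

f factors as (x^2 - 133)(x^2 - 59), so the splitting field is K = Q(sqrt(133), sqrt(59)). The elements 133, 59, 7847 are all non-squares in Q, so sqrt(133) and sqrt(59) generate independent quadratic extensions. Thus [K:Q] = 4 and Gal(K/Q) is generated by the two order-2 automorphisms sqrt(133) ↦ -sqrt(133) and sqrt(59) ↦ -sqrt(59), giving V_4.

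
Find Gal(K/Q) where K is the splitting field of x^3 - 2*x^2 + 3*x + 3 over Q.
Gal(K/Q) = S_3 (symmetric group of order 6)

Compute the discriminant of x^3 + (-2)*x^2 + (3)*x + (3): Δ = -543. Since Δ is not a rational square, the Galois group is not contained in A_3; it must be the full S_3 (irreducibility of the cubic rules out anything smaller).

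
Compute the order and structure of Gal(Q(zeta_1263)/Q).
|Gal(Q(zeta_1263)/Q)| = phi(1263) = 840; group ≅ (Z/1263Z)^* ≅ Z/2Z × Z/420Z

The n-th cyclotomic polynomial Φ_1263(x) is the minimal polynomial of zeta_1263 over Q and has degree phi(1263) = 840. So Q(zeta_1263) is a degree-840 Galois extension with Galois group (Z/1263Z)^*. By CRT, (Z/1263Z)^* ≅ (Z/3Z)^* × (Z/421Z)^*. Each prime-power unit group is (Z/3Z)^* ≅ Z/2Z; (Z/421Z)^* ≅ Z/420Z. Hence Gal(Q(zeta_1263)/Q) ≅ Z/2Z × Z/420Z.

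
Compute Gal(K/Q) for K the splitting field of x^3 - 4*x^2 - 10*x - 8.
Gal(K/Q) = S_3 (symmetric group of order 6)

Compute the discriminant of x^3 + (-4)*x^2 + (-10)*x + (-8): Δ = -3936. Since Δ is not a rational square, the Galois group is not contained in A_3; it must be the full S_3 (irreducibility of the cubic rules out anything smaller).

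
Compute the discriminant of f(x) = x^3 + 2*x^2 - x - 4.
Δ = -152

For x^3 + a x^2 + b x + c the discriminant is Δ = 18 a b c - 4 a^3 c + a^2 b^2 - 4 b^3 - 27 c^2.
Plug a = 2, b = -1, c = -4:
  18*(2)*(-1)*(-4) - 4*(2)^3*(-4) + (2)^2*(-1)^2 - 4*(-1)^3 - 27*(-4)^2
  = 144 + (128) + 4 + (4) + (-432)
  = -152.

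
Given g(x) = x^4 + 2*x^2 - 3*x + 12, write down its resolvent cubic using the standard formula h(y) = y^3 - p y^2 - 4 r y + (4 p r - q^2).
h(y) = y^3 - 2*y^2 - 48*y + 87

Identify coefficients: p = 2, q = -3, r = 12.
Plug into h(y) = y^3 - p y^2 - 4 r y + (4 p r - q^2):
  h(y) = y^3 - (2) y^2 - 4*(12) y + (4*(2)*(12) - (-3)^2)
       = y^3 + (-2) y^2 + (-48) y + (87).
Simplifying: h(y) = y^3 - 2*y^2 - 48*y + 87.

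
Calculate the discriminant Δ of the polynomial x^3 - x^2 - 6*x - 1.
Δ = 761

For x^3 + a x^2 + b x + c the discriminant is Δ = 18 a b c - 4 a^3 c + a^2 b^2 - 4 b^3 - 27 c^2.
Plug a = -1, b = -6, c = -1:
  18*(-1)*(-6)*(-1) - 4*(-1)^3*(-1) + (-1)^2*(-6)^2 - 4*(-6)^3 - 27*(-1)^2
  = -108 + (-4) + 36 + (864) + (-27)
  = 761.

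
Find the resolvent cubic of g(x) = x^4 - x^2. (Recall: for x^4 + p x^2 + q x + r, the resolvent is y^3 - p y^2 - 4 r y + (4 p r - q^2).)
h(y) = y^3 + y^2

Identify coefficients: p = -1, q = 0, r = 0.
Plug into h(y) = y^3 - p y^2 - 4 r y + (4 p r - q^2):
  h(y) = y^3 - (-1) y^2 - 4*(0) y + (4*(-1)*(0) - (0)^2)
       = y^3 + (1) y^2 + (0) y + (0).
Simplifying: h(y) = y^3 + y^2.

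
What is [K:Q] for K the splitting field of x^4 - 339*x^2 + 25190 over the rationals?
[K:Q] = 4

f factors as (x^2 - 110)(x^2 - 229); the splitting field is K = Q(sqrt(110), sqrt(229)). Since 110, 229, and 25190 are all non-squares in Q, the three subfields Q(sqrt(110)), Q(sqrt(229)), Q(sqrt(25190)) are distinct degree-2 extensions, so [K:Q] = 4 (Klein four Galois group).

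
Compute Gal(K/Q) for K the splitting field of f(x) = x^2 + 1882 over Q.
Gal(K/Q) = Z/2Z (cyclic of order 2)

x^2 + 1882 is irreducible over Q since -1882 is not a rational square. The splitting field Q(sqrt(-1882)) has degree 2 over Q, and its unique nontrivial automorphism is sqrt(-1882) ↦ -sqrt(-1882). Hence Gal(Q(sqrt(-1882))/Q) = Z/2Z.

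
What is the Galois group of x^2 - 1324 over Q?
Gal(K/Q) = Z/2Z (cyclic of order 2)

x^2 - 1324 is irreducible over Q since 1324 is not a rational square. The splitting field Q(sqrt(1324)) has degree 2 over Q, and its unique nontrivial automorphism is sqrt(1324) ↦ -sqrt(1324). Hence Gal(Q(sqrt(1324))/Q) = Z/2Z.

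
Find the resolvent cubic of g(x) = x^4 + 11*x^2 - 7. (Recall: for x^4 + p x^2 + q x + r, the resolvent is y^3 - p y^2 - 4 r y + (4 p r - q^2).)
h(y) = y^3 - 11*y^2 + 28*y - 308

Identify coefficients: p = 11, q = 0, r = -7.
Plug into h(y) = y^3 - p y^2 - 4 r y + (4 p r - q^2):
  h(y) = y^3 - (11) y^2 - 4*(-7) y + (4*(11)*(-7) - (0)^2)
       = y^3 + (-11) y^2 + (28) y + (-308).
Simplifying: h(y) = y^3 - 11*y^2 + 28*y - 308.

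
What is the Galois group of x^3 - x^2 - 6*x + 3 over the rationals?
Gal(K/Q) = S_3 (symmetric group of order 6)

Compute the discriminant of x^3 + (-1)*x^2 + (-6)*x + (3): Δ = 993. Since Δ is not a rational square, the Galois group is not contained in A_3; it must be the full S_3 (irreducibility of the cubic rules out anything smaller).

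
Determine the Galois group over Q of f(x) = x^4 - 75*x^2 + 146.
Gal(K/Q) = V_4 (Klein four-group, Z/2Z × Z/2Z)

f factors as (x^2 - 2)(x^2 - 73), so the splitting field is K = Q(sqrt(2), sqrt(73)). The elements 2, 73, 146 are all non-squares in Q, so sqrt(2) and sqrt(73) generate independent quadratic extensions. Thus [K:Q] = 4 and Gal(K/Q) is generated by the two order-2 automorphisms sqrt(2) ↦ -sqrt(2) and sqrt(73) ↦ -sqrt(73), giving V_4.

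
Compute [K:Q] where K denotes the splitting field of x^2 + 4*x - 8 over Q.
[K:Q] = 2

The discriminant of x^2 + (4)*x + (-8) is b^2 - 4c = 16 - (-32) = 48. Since 48 is not a perfect square in Q, the polynomial is irreducible over Q. Its two roots generate a degree-2 extension, so [K:Q] = 2.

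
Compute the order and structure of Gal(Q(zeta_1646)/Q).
|Gal(Q(zeta_1646)/Q)| = phi(1646) = 822; group ≅ (Z/1646Z)^* ≅ Z/822Z

The n-th cyclotomic polynomial Φ_1646(x) is the minimal polynomial of zeta_1646 over Q and has degree phi(1646) = 822. So Q(zeta_1646) is a degree-822 Galois extension with Galois group (Z/1646Z)^*. By CRT, (Z/1646Z)^* ≅ (Z/2Z)^* × (Z/823Z)^*. Each prime-power unit group is (Z/2Z)^* ≅ trivial group (order 1); (Z/823Z)^* ≅ Z/822Z. Hence Gal(Q(zeta_1646)/Q) ≅ Z/822Z.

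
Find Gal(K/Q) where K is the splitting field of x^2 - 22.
Gal(K/Q) = Z/2Z (cyclic of order 2)

x^2 - 22 is irreducible over Q since 22 is not a rational square. The splitting field Q(sqrt(22)) has degree 2 over Q, and its unique nontrivial automorphism is sqrt(22) ↦ -sqrt(22). Hence Gal(Q(sqrt(22))/Q) = Z/2Z.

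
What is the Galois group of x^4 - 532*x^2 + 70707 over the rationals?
Gal(K/Q) = V_4 (Klein four-group, Z/2Z × Z/2Z)

f factors as (x^2 - 273)(x^2 - 259), so the splitting field is K = Q(sqrt(273), sqrt(259)). The elements 273, 259, 70707 are all non-squares in Q, so sqrt(273) and sqrt(259) generate independent quadratic extensions. Thus [K:Q] = 4 and Gal(K/Q) is generated by the two order-2 automorphisms sqrt(273) ↦ -sqrt(273) and sqrt(259) ↦ -sqrt(259), giving V_4.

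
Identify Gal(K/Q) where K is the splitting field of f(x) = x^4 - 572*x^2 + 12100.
Gal(K/Q) = Z/2Z (cyclic of order 2)

f factors as (x^2 - 22)(x^2 - 550), so the splitting field is K = Q(sqrt(22), sqrt(550)). The squarefree part of 22 is 22 and the squarefree part of 550 is also 22, so sqrt(22) and sqrt(550) are both rational multiples of sqrt(22). Hence Q(sqrt(22)) = Q(sqrt(550)) = Q(sqrt(22)), and the splitting field collapses to a single degree-2 extension with Galois group Z/2Z.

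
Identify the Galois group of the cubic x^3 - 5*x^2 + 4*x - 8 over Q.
Gal(K/Q) = S_3 (symmetric group of order 6)

Compute the discriminant of x^3 + (-5)*x^2 + (4)*x + (-8): Δ = -2704. Since Δ is not a rational square, the Galois group is not contained in A_3; it must be the full S_3 (irreducibility of the cubic rules out anything smaller).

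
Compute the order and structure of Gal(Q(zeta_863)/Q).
|Gal(Q(zeta_863)/Q)| = phi(863) = 862; group ≅ (Z/863Z)^* ≅ Z/862Z

The n-th cyclotomic polynomial Φ_863(x) is the minimal polynomial of zeta_863 over Q and has degree phi(863) = 862. So Q(zeta_863) is a degree-862 Galois extension with Galois group (Z/863Z)^*. (Z/863Z)^* is cyclic since 863 is an odd prime power (or 4). Hence Gal(Q(zeta_863)/Q) ≅ Z/862Z.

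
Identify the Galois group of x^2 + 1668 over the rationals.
Gal(K/Q) = Z/2Z (cyclic of order 2)

x^2 + 1668 is irreducible over Q since -1668 is not a rational square. The splitting field Q(sqrt(-1668)) has degree 2 over Q, and its unique nontrivial automorphism is sqrt(-1668) ↦ -sqrt(-1668). Hence Gal(Q(sqrt(-1668))/Q) = Z/2Z.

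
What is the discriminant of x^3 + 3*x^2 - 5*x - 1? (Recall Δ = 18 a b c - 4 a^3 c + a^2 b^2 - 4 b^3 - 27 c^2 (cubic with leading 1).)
Δ = 1076

For x^3 + a x^2 + b x + c the discriminant is Δ = 18 a b c - 4 a^3 c + a^2 b^2 - 4 b^3 - 27 c^2.
Plug a = 3, b = -5, c = -1:
  18*(3)*(-5)*(-1) - 4*(3)^3*(-1) + (3)^2*(-5)^2 - 4*(-5)^3 - 27*(-1)^2
  = 270 + (108) + 225 + (500) + (-27)
  = 1076.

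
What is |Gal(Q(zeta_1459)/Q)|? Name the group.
|Gal(Q(zeta_1459)/Q)| = phi(1459) = 1458; group ≅ (Z/1459Z)^* ≅ Z/1458Z

The n-th cyclotomic polynomial Φ_1459(x) is the minimal polynomial of zeta_1459 over Q and has degree phi(1459) = 1458. So Q(zeta_1459) is a degree-1458 Galois extension with Galois group (Z/1459Z)^*. (Z/1459Z)^* is cyclic since 1459 is an odd prime power (or 4). Hence Gal(Q(zeta_1459)/Q) ≅ Z/1458Z.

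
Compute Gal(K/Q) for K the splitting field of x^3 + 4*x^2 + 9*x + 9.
Gal(K/Q) = S_3 (symmetric group of order 6)

Compute the discriminant of x^3 + (4)*x^2 + (9)*x + (9): Δ = -279. Since Δ is not a rational square, the Galois group is not contained in A_3; it must be the full S_3 (irreducibility of the cubic rules out anything smaller).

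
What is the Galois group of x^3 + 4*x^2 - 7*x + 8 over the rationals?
Gal(K/Q) = S_3 (symmetric group of order 6)

Compute the discriminant of x^3 + (4)*x^2 + (-7)*x + (8): Δ = -5652. Since Δ is not a rational square, the Galois group is not contained in A_3; it must be the full S_3 (irreducibility of the cubic rules out anything smaller).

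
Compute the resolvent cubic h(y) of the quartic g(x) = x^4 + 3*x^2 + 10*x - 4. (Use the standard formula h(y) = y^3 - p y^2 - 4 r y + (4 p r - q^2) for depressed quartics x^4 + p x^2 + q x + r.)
h(y) = y^3 - 3*y^2 + 16*y - 148

Identify coefficients: p = 3, q = 10, r = -4.
Plug into h(y) = y^3 - p y^2 - 4 r y + (4 p r - q^2):
  h(y) = y^3 - (3) y^2 - 4*(-4) y + (4*(3)*(-4) - (10)^2)
       = y^3 + (-3) y^2 + (16) y + (-148).
Simplifying: h(y) = y^3 - 3*y^2 + 16*y - 148.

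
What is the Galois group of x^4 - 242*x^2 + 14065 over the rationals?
Gal(K/Q) = V_4 (Klein four-group, Z/2Z × Z/2Z)

f factors as (x^2 - 97)(x^2 - 145), so the splitting field is K = Q(sqrt(97), sqrt(145)). The elements 97, 145, 14065 are all non-squares in Q, so sqrt(97) and sqrt(145) generate independent quadratic extensions. Thus [K:Q] = 4 and Gal(K/Q) is generated by the two order-2 automorphisms sqrt(97) ↦ -sqrt(97) and sqrt(145) ↦ -sqrt(145), giving V_4.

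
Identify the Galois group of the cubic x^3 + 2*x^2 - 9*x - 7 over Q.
Gal(K/Q) = S_3 (symmetric group of order 6)

Compute the discriminant of x^3 + (2)*x^2 + (-9)*x + (-7): Δ = 4409. Since Δ is not a rational square, the Galois group is not contained in A_3; it must be the full S_3 (irreducibility of the cubic rules out anything smaller).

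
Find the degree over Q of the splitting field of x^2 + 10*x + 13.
[K:Q] = 2

The discriminant of x^2 + (10)*x + (13) is b^2 - 4c = 100 - (52) = 48. Since 48 is not a perfect square in Q, the polynomial is irreducible over Q. Its two roots generate a degree-2 extension, so [K:Q] = 2.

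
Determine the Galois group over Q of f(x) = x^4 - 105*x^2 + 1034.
Gal(K/Q) = V_4 (Klein four-group, Z/2Z × Z/2Z)

f factors as (x^2 - 11)(x^2 - 94), so the splitting field is K = Q(sqrt(11), sqrt(94)). The elements 11, 94, 1034 are all non-squares in Q, so sqrt(11) and sqrt(94) generate independent quadratic extensions. Thus [K:Q] = 4 and Gal(K/Q) is generated by the two order-2 automorphisms sqrt(11) ↦ -sqrt(11) and sqrt(94) ↦ -sqrt(94), giving V_4.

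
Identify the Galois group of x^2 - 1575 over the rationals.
Gal(K/Q) = Z/2Z (cyclic of order 2)

x^2 - 1575 is irreducible over Q since 1575 is not a rational square. The splitting field Q(sqrt(1575)) has degree 2 over Q, and its unique nontrivial automorphism is sqrt(1575) ↦ -sqrt(1575). Hence Gal(Q(sqrt(1575))/Q) = Z/2Z.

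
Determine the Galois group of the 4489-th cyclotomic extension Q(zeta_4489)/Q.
|Gal(Q(zeta_4489)/Q)| = phi(4489) = 4422; group ≅ (Z/4489Z)^* ≅ Z/4422Z

The n-th cyclotomic polynomial Φ_4489(x) is the minimal polynomial of zeta_4489 over Q and has degree phi(4489) = 4422. So Q(zeta_4489) is a degree-4422 Galois extension with Galois group (Z/4489Z)^*. (Z/4489Z)^* is cyclic since 4489 is an odd prime power (or 4). Hence Gal(Q(zeta_4489)/Q) ≅ Z/4422Z.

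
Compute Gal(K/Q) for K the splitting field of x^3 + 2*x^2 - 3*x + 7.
Gal(K/Q) = S_3 (symmetric group of order 6)

Compute the discriminant of x^3 + (2)*x^2 + (-3)*x + (7): Δ = -2159. Since Δ is not a rational square, the Galois group is not contained in A_3; it must be the full S_3 (irreducibility of the cubic rules out anything smaller).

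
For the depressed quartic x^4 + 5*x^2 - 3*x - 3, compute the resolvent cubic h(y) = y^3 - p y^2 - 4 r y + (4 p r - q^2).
h(y) = y^3 - 5*y^2 + 12*y - 69

Identify coefficients: p = 5, q = -3, r = -3.
Plug into h(y) = y^3 - p y^2 - 4 r y + (4 p r - q^2):
  h(y) = y^3 - (5) y^2 - 4*(-3) y + (4*(5)*(-3) - (-3)^2)
       = y^3 + (-5) y^2 + (12) y + (-69).
Simplifying: h(y) = y^3 - 5*y^2 + 12*y - 69.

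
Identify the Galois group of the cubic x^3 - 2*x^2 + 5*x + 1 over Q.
Gal(K/Q) = S_3 (symmetric group of order 6)

Compute the discriminant of x^3 + (-2)*x^2 + (5)*x + (1): Δ = -575. Since Δ is not a rational square, the Galois group is not contained in A_3; it must be the full S_3 (irreducibility of the cubic rules out anything smaller).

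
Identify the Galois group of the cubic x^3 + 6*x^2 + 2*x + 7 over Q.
Gal(K/Q) = S_3 (symmetric group of order 6)

Compute the discriminant of x^3 + (6)*x^2 + (2)*x + (7): Δ = -5747. Since Δ is not a rational square, the Galois group is not contained in A_3; it must be the full S_3 (irreducibility of the cubic rules out anything smaller).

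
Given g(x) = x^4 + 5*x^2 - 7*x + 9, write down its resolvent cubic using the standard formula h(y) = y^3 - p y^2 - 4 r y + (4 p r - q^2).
h(y) = y^3 - 5*y^2 - 36*y + 131

Identify coefficients: p = 5, q = -7, r = 9.
Plug into h(y) = y^3 - p y^2 - 4 r y + (4 p r - q^2):
  h(y) = y^3 - (5) y^2 - 4*(9) y + (4*(5)*(9) - (-7)^2)
       = y^3 + (-5) y^2 + (-36) y + (131).
Simplifying: h(y) = y^3 - 5*y^2 - 36*y + 131.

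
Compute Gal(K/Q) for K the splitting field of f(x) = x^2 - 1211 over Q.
Gal(K/Q) = Z/2Z (cyclic of order 2)

x^2 - 1211 is irreducible over Q since 1211 is not a rational square. The splitting field Q(sqrt(1211)) has degree 2 over Q, and its unique nontrivial automorphism is sqrt(1211) ↦ -sqrt(1211). Hence Gal(Q(sqrt(1211))/Q) = Z/2Z.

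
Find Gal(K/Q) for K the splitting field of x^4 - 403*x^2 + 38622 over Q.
Gal(K/Q) = V_4 (Klein four-group, Z/2Z × Z/2Z)

f factors as (x^2 - 157)(x^2 - 246), so the splitting field is K = Q(sqrt(157), sqrt(246)). The elements 157, 246, 38622 are all non-squares in Q, so sqrt(157) and sqrt(246) generate independent quadratic extensions. Thus [K:Q] = 4 and Gal(K/Q) is generated by the two order-2 automorphisms sqrt(157) ↦ -sqrt(157) and sqrt(246) ↦ -sqrt(246), giving V_4.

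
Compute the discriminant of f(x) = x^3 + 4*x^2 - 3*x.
Δ = 252

For x^3 + a x^2 + b x + c the discriminant is Δ = 18 a b c - 4 a^3 c + a^2 b^2 - 4 b^3 - 27 c^2.
Plug a = 4, b = -3, c = 0:
  18*(4)*(-3)*(0) - 4*(4)^3*(0) + (4)^2*(-3)^2 - 4*(-3)^3 - 27*(0)^2
  = 0 + (0) + 144 + (108) + (0)
  = 252.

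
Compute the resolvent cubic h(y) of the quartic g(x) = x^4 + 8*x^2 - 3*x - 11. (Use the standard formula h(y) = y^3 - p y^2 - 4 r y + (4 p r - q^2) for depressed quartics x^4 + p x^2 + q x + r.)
h(y) = y^3 - 8*y^2 + 44*y - 361

Identify coefficients: p = 8, q = -3, r = -11.
Plug into h(y) = y^3 - p y^2 - 4 r y + (4 p r - q^2):
  h(y) = y^3 - (8) y^2 - 4*(-11) y + (4*(8)*(-11) - (-3)^2)
       = y^3 + (-8) y^2 + (44) y + (-361).
Simplifying: h(y) = y^3 - 8*y^2 + 44*y - 361.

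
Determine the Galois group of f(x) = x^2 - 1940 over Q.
Gal(K/Q) = Z/2Z (cyclic of order 2)

x^2 - 1940 is irreducible over Q since 1940 is not a rational square. The splitting field Q(sqrt(1940)) has degree 2 over Q, and its unique nontrivial automorphism is sqrt(1940) ↦ -sqrt(1940). Hence Gal(Q(sqrt(1940))/Q) = Z/2Z.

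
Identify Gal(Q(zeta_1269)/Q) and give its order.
|Gal(Q(zeta_1269)/Q)| = phi(1269) = 828; group ≅ (Z/1269Z)^* ≅ Z/18Z × Z/46Z

The n-th cyclotomic polynomial Φ_1269(x) is the minimal polynomial of zeta_1269 over Q and has degree phi(1269) = 828. So Q(zeta_1269) is a degree-828 Galois extension with Galois group (Z/1269Z)^*. By CRT, (Z/1269Z)^* ≅ (Z/27Z)^* × (Z/47Z)^*. Each prime-power unit group is (Z/27Z)^* ≅ Z/18Z; (Z/47Z)^* ≅ Z/46Z. Hence Gal(Q(zeta_1269)/Q) ≅ Z/18Z × Z/46Z.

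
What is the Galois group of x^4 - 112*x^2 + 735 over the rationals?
Gal(K/Q) = V_4 (Klein four-group, Z/2Z × Z/2Z)

f factors as (x^2 - 105)(x^2 - 7), so the splitting field is K = Q(sqrt(105), sqrt(7)). The elements 105, 7, 735 are all non-squares in Q, so sqrt(105) and sqrt(7) generate independent quadratic extensions. Thus [K:Q] = 4 and Gal(K/Q) is generated by the two order-2 automorphisms sqrt(105) ↦ -sqrt(105) and sqrt(7) ↦ -sqrt(7), giving V_4.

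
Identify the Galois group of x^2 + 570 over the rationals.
Gal(K/Q) = Z/2Z (cyclic of order 2)

x^2 + 570 is irreducible over Q since -570 is not a rational square. The splitting field Q(sqrt(-570)) has degree 2 over Q, and its unique nontrivial automorphism is sqrt(-570) ↦ -sqrt(-570). Hence Gal(Q(sqrt(-570))/Q) = Z/2Z.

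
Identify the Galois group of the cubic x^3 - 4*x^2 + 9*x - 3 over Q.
Gal(K/Q) = S_3 (symmetric group of order 6)

Compute the discriminant of x^3 + (-4)*x^2 + (9)*x + (-3): Δ = -687. Since Δ is not a rational square, the Galois group is not contained in A_3; it must be the full S_3 (irreducibility of the cubic rules out anything smaller).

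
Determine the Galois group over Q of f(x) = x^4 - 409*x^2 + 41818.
Gal(K/Q) = V_4 (Klein four-group, Z/2Z × Z/2Z)

f factors as (x^2 - 203)(x^2 - 206), so the splitting field is K = Q(sqrt(203), sqrt(206)). The elements 203, 206, 41818 are all non-squares in Q, so sqrt(203) and sqrt(206) generate independent quadratic extensions. Thus [K:Q] = 4 and Gal(K/Q) is generated by the two order-2 automorphisms sqrt(203) ↦ -sqrt(203) and sqrt(206) ↦ -sqrt(206), giving V_4.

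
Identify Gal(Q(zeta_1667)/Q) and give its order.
|Gal(Q(zeta_1667)/Q)| = phi(1667) = 1666; group ≅ (Z/1667Z)^* ≅ Z/1666Z

The n-th cyclotomic polynomial Φ_1667(x) is the minimal polynomial of zeta_1667 over Q and has degree phi(1667) = 1666. So Q(zeta_1667) is a degree-1666 Galois extension with Galois group (Z/1667Z)^*. (Z/1667Z)^* is cyclic since 1667 is an odd prime power (or 4). Hence Gal(Q(zeta_1667)/Q) ≅ Z/1666Z.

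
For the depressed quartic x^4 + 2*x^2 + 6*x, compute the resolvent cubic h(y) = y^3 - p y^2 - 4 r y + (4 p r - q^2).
h(y) = y^3 - 2*y^2 - 36

Identify coefficients: p = 2, q = 6, r = 0.
Plug into h(y) = y^3 - p y^2 - 4 r y + (4 p r - q^2):
  h(y) = y^3 - (2) y^2 - 4*(0) y + (4*(2)*(0) - (6)^2)
       = y^3 + (-2) y^2 + (0) y + (-36).
Simplifying: h(y) = y^3 - 2*y^2 - 36.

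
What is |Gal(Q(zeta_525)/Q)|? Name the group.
|Gal(Q(zeta_525)/Q)| = phi(525) = 240; group ≅ (Z/525Z)^* ≅ Z/2Z × Z/6Z × Z/20Z

The n-th cyclotomic polynomial Φ_525(x) is the minimal polynomial of zeta_525 over Q and has degree phi(525) = 240. So Q(zeta_525) is a degree-240 Galois extension with Galois group (Z/525Z)^*. By CRT, (Z/525Z)^* ≅ (Z/3Z)^* × (Z/25Z)^* × (Z/7Z)^*. Each prime-power unit group is (Z/3Z)^* ≅ Z/2Z; (Z/25Z)^* ≅ Z/20Z; (Z/7Z)^* ≅ Z/6Z. Hence Gal(Q(zeta_525)/Q) ≅ Z/2Z × Z/6Z × Z/20Z.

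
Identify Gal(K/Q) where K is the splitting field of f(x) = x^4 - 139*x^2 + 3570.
Gal(K/Q) = V_4 (Klein four-group, Z/2Z × Z/2Z)

f factors as (x^2 - 34)(x^2 - 105), so the splitting field is K = Q(sqrt(34), sqrt(105)). The elements 34, 105, 3570 are all non-squares in Q, so sqrt(34) and sqrt(105) generate independent quadratic extensions. Thus [K:Q] = 4 and Gal(K/Q) is generated by the two order-2 automorphisms sqrt(34) ↦ -sqrt(34) and sqrt(105) ↦ -sqrt(105), giving V_4.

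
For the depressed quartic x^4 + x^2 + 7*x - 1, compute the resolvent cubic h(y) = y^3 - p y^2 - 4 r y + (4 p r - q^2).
h(y) = y^3 - y^2 + 4*y - 53

Identify coefficients: p = 1, q = 7, r = -1.
Plug into h(y) = y^3 - p y^2 - 4 r y + (4 p r - q^2):
  h(y) = y^3 - (1) y^2 - 4*(-1) y + (4*(1)*(-1) - (7)^2)
       = y^3 + (-1) y^2 + (4) y + (-53).
Simplifying: h(y) = y^3 - y^2 + 4*y - 53.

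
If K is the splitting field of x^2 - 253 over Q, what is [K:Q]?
[K:Q] = 2

The polynomial x^2 - 253 is irreducible over Q since 253 is not a perfect square. Its splitting field is Q(sqrt(253)), which has degree 2 over Q.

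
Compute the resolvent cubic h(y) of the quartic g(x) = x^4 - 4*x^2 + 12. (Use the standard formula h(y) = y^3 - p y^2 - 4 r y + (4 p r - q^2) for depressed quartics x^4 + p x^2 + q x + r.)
h(y) = y^3 + 4*y^2 - 48*y - 192

Identify coefficients: p = -4, q = 0, r = 12.
Plug into h(y) = y^3 - p y^2 - 4 r y + (4 p r - q^2):
  h(y) = y^3 - (-4) y^2 - 4*(12) y + (4*(-4)*(12) - (0)^2)
       = y^3 + (4) y^2 + (-48) y + (-192).
Simplifying: h(y) = y^3 + 4*y^2 - 48*y - 192.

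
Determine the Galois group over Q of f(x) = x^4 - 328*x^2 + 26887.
Gal(K/Q) = V_4 (Klein four-group, Z/2Z × Z/2Z)

f factors as (x^2 - 161)(x^2 - 167), so the splitting field is K = Q(sqrt(161), sqrt(167)). The elements 161, 167, 26887 are all non-squares in Q, so sqrt(161) and sqrt(167) generate independent quadratic extensions. Thus [K:Q] = 4 and Gal(K/Q) is generated by the two order-2 automorphisms sqrt(161) ↦ -sqrt(161) and sqrt(167) ↦ -sqrt(167), giving V_4.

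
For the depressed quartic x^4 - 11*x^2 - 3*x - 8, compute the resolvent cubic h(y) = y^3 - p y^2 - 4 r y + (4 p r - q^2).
h(y) = y^3 + 11*y^2 + 32*y + 343

Identify coefficients: p = -11, q = -3, r = -8.
Plug into h(y) = y^3 - p y^2 - 4 r y + (4 p r - q^2):
  h(y) = y^3 - (-11) y^2 - 4*(-8) y + (4*(-11)*(-8) - (-3)^2)
       = y^3 + (11) y^2 + (32) y + (343).
Simplifying: h(y) = y^3 + 11*y^2 + 32*y + 343.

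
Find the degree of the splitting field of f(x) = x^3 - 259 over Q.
[K:Q] = 6

x^3 - 259 has one real root r = 259^(1/3) and two complex roots r*zeta_3, r*zeta_3^2 where zeta_3 = e^(2*pi*i/3). The splitting field is Q(r, zeta_3). [Q(r):Q] = 3 and [Q(zeta_3):Q] = 2 with gcd = 1, so [Q(r, zeta_3):Q] = 3 * 2 = 6.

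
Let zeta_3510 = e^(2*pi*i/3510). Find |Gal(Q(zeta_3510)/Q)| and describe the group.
|Gal(Q(zeta_3510)/Q)| = phi(3510) = 864; group ≅ (Z/3510Z)^* ≅ Z/4Z × Z/12Z × Z/18Z

The n-th cyclotomic polynomial Φ_3510(x) is the minimal polynomial of zeta_3510 over Q and has degree phi(3510) = 864. So Q(zeta_3510) is a degree-864 Galois extension with Galois group (Z/3510Z)^*. By CRT, (Z/3510Z)^* ≅ (Z/2Z)^* × (Z/27Z)^* × (Z/5Z)^* × (Z/13Z)^*. Each prime-power unit group is (Z/2Z)^* ≅ trivial group (order 1); (Z/27Z)^* ≅ Z/18Z; (Z/5Z)^* ≅ Z/4Z; (Z/13Z)^* ≅ Z/12Z. Hence Gal(Q(zeta_3510)/Q) ≅ Z/4Z × Z/12Z × Z/18Z.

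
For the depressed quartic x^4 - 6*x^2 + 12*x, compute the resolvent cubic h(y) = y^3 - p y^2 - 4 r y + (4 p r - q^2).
h(y) = y^3 + 6*y^2 - 144

Identify coefficients: p = -6, q = 12, r = 0.
Plug into h(y) = y^3 - p y^2 - 4 r y + (4 p r - q^2):
  h(y) = y^3 - (-6) y^2 - 4*(0) y + (4*(-6)*(0) - (12)^2)
       = y^3 + (6) y^2 + (0) y + (-144).
Simplifying: h(y) = y^3 + 6*y^2 - 144.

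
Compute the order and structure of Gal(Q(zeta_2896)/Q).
|Gal(Q(zeta_2896)/Q)| = phi(2896) = 1440; group ≅ (Z/2896Z)^* ≅ Z/2Z × Z/4Z × Z/180Z

The n-th cyclotomic polynomial Φ_2896(x) is the minimal polynomial of zeta_2896 over Q and has degree phi(2896) = 1440. So Q(zeta_2896) is a degree-1440 Galois extension with Galois group (Z/2896Z)^*. By CRT, (Z/2896Z)^* ≅ (Z/16Z)^* × (Z/181Z)^*. Each prime-power unit group is (Z/16Z)^* ≅ Z/2Z × Z/4Z; (Z/181Z)^* ≅ Z/180Z. Hence Gal(Q(zeta_2896)/Q) ≅ Z/2Z × Z/4Z × Z/180Z.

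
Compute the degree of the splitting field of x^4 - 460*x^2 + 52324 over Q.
[K:Q] = 4

f factors as (x^2 - 254)(x^2 - 206); the splitting field is K = Q(sqrt(254), sqrt(206)). Since 254, 206, and 52324 are all non-squares in Q, the three subfields Q(sqrt(254)), Q(sqrt(206)), Q(sqrt(52324)) are distinct degree-2 extensions, so [K:Q] = 4 (Klein four Galois group).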